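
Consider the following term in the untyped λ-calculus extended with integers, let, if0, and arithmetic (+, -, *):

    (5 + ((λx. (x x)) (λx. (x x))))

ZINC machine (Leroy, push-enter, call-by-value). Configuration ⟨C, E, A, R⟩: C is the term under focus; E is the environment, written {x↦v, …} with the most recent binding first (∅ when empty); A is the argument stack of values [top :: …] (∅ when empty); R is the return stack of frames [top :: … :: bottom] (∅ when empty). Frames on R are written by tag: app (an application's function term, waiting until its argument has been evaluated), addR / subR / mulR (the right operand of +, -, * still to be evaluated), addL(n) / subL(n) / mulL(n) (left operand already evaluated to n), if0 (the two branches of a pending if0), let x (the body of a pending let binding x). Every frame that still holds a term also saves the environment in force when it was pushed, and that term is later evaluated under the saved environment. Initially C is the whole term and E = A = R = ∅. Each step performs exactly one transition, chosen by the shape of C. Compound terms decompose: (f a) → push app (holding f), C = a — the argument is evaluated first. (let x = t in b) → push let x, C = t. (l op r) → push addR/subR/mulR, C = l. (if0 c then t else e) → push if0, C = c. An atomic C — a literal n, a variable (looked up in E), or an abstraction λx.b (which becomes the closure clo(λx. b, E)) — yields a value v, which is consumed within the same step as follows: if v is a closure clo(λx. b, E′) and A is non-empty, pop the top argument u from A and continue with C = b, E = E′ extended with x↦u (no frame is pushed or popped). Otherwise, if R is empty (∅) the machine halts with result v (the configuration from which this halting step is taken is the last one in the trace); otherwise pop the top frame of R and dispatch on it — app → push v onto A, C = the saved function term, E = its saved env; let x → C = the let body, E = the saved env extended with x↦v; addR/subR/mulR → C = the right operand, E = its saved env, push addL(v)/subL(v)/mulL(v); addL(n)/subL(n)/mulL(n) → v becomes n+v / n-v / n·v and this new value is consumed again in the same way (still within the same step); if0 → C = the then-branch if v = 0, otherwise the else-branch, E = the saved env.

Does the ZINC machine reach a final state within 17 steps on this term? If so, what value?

step 0: ⟨C=(5 + ((λx. (x x)) (λx. (x x)))); E=∅; A=∅; R=∅⟩
step 1: ⟨C=5; E=∅; A=∅; R=[addR]⟩
step 2: ⟨C=((λx. (x x)) (λx. (x x))); E=∅; A=∅; R=[addL(5)]⟩
step 3: ⟨C=(λx. (x x)); E=∅; A=∅; R=[app :: addL(5)]⟩
step 4: ⟨C=(λx. (x x)); E=∅; A=[clo(λx. (x x), ∅)]; R=[addL(5)]⟩
step 5: ⟨C=(x x); E={x↦clo(λx. (x x), ∅)}; A=∅; R=[addL(5)]⟩
step 6: ⟨C=x; E={x↦clo(λx. (x x), ∅)}; A=∅; R=[app :: addL(5)]⟩
step 7: ⟨C=x; E={x↦clo(λx. (x x), ∅)}; A=[clo(λx. (x x), ∅)]; R=[addL(5)]⟩
… configuration repeats with period 3 (steps 5–7 recur indefinitely) …

Answer: DIVERGES (no final state within 17 steps)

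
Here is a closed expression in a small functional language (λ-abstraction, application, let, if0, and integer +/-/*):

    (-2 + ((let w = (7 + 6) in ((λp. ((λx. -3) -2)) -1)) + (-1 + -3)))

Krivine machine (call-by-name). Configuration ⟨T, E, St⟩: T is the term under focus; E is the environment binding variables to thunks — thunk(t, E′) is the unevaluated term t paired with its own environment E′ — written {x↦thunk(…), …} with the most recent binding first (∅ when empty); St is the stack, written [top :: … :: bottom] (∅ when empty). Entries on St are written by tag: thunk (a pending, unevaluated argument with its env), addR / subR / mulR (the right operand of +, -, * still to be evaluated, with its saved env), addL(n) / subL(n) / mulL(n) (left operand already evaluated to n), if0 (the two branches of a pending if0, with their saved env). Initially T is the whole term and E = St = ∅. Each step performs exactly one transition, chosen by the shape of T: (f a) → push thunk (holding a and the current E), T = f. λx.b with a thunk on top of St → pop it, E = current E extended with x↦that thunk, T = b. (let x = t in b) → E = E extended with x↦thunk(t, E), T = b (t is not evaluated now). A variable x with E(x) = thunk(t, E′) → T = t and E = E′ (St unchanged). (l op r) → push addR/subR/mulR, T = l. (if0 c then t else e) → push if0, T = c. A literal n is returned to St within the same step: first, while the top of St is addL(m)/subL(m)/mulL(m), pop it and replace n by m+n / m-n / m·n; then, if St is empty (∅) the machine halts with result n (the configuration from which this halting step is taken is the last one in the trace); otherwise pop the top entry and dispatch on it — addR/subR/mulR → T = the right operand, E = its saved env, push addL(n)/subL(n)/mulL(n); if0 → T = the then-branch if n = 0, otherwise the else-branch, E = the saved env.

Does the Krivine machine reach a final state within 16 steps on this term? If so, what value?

Answer: -9

Machine steps:
t=0: ⟨T=(-2 + ((let w = (7 + 6) in ((λp. ((λx. -3) -2)) -1)) + (-1 + -3))); E=∅; St=∅⟩
t=1: ⟨T=-2; E=∅; St=[addR]⟩
t=2: ⟨T=((let w = (7 + 6) in ((λp. ((λx. -3) -2)) -1)) + (-1 + -3)); E=∅; St=[addL(-2)]⟩
t=3: ⟨T=(let w = (7 + 6) in ((λp. ((λx. -3) -2)) -1)); E=∅; St=[addR :: addL(-2)]⟩
t=4: ⟨T=((λp. ((λx. -3) -2)) -1); E={w↦thunk((7 + 6), ∅)}; St=[addR :: addL(-2)]⟩
t=5: ⟨T=(λp. ((λx. -3) -2)); E={w↦thunk((7 + 6), ∅)}; St=[thunk :: addR :: addL(-2)]⟩
t=6: ⟨T=((λx. -3) -2); E={p↦thunk(-1, {w↦thunk((7 + 6), ∅)}), w↦thunk((7 + 6), ∅)}; St=[addR :: addL(-2)]⟩
t=7: ⟨T=(λx. -3); E={p↦thunk(-1, {w↦thunk((7 + 6), ∅)}), w↦thunk((7 + 6), ∅)}; St=[thunk :: addR :: addL(-2)]⟩
t=8: ⟨T=-3; E={x↦thunk(-2, {p↦thunk(-1, {w↦thunk((7 + 6), ∅)}), w↦thunk((7 + 6), ∅)}), p↦thunk(-1, {w↦thunk((7 + 6), ∅)}), w↦thunk((7 + 6), ∅)}; St=[addR :: addL(-2)]⟩
t=9: ⟨T=(-1 + -3); E=∅; St=[addL(-3) :: addL(-2)]⟩
t=10: ⟨T=-1; E=∅; St=[addR :: addL(-3) :: addL(-2)]⟩
t=11: ⟨T=-3; E=∅; St=[addL(-1) :: addL(-3) :: addL(-2)]⟩
→ final value -9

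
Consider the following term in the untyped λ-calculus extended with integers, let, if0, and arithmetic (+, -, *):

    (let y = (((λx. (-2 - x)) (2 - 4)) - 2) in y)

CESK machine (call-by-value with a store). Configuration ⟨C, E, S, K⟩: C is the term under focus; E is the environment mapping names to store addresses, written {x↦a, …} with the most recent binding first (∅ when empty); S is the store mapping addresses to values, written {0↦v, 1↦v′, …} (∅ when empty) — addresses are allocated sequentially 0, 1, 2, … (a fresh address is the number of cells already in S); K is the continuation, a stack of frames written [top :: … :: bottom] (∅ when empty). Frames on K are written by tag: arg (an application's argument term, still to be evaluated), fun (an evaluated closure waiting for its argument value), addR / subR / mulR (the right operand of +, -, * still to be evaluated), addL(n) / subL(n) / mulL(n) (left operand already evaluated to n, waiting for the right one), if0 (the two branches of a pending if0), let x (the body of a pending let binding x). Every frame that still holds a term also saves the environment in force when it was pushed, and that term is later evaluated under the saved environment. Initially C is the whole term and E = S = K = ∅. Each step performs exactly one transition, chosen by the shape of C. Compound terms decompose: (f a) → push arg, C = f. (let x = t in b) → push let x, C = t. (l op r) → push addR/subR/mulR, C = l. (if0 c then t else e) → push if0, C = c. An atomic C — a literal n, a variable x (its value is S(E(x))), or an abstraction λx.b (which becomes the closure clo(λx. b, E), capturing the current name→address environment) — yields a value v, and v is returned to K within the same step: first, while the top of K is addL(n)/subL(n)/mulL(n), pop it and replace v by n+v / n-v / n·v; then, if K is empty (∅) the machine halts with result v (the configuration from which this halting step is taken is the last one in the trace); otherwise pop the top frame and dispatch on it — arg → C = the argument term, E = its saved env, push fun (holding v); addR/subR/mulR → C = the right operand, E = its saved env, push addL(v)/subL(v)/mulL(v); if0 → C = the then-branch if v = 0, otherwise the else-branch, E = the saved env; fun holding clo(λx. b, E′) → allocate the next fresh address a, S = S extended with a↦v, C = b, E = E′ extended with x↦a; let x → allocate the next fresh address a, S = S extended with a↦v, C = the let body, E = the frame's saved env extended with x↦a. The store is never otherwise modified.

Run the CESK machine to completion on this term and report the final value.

Answer: -2

Derivation:
[0] <C=(let y = (((λx. (-2 - x)) (2 - 4)) - 2) in y), E=∅, S=∅, K=∅>
[1] <C=(((λx. (-2 - x)) (2 - 4)) - 2), E=∅, S=∅, K=[let y]>
[2] <C=((λx. (-2 - x)) (2 - 4)), E=∅, S=∅, K=[subR :: let y]>
[3] <C=(λx. (-2 - x)), E=∅, S=∅, K=[arg :: subR :: let y]>
[4] <C=(2 - 4), E=∅, S=∅, K=[fun :: subR :: let y]>
[5] <C=2, E=∅, S=∅, K=[subR :: fun :: subR :: let y]>
[6] <C=4, E=∅, S=∅, K=[subL(2) :: fun :: subR :: let y]>
[7] <C=(-2 - x), E={x↦0}, S={0↦-2}, K=[subR :: let y]>
[8] <C=-2, E={x↦0}, S={0↦-2}, K=[subR :: subR :: let y]>
[9] <C=x, E={x↦0}, S={0↦-2}, K=[subL(-2) :: subR :: let y]>
[10] <C=2, E=∅, S={0↦-2}, K=[subL(0) :: let y]>
[11] <C=y, E={y↦1}, S={0↦-2, 1↦-2}, K=∅>
→ final value -2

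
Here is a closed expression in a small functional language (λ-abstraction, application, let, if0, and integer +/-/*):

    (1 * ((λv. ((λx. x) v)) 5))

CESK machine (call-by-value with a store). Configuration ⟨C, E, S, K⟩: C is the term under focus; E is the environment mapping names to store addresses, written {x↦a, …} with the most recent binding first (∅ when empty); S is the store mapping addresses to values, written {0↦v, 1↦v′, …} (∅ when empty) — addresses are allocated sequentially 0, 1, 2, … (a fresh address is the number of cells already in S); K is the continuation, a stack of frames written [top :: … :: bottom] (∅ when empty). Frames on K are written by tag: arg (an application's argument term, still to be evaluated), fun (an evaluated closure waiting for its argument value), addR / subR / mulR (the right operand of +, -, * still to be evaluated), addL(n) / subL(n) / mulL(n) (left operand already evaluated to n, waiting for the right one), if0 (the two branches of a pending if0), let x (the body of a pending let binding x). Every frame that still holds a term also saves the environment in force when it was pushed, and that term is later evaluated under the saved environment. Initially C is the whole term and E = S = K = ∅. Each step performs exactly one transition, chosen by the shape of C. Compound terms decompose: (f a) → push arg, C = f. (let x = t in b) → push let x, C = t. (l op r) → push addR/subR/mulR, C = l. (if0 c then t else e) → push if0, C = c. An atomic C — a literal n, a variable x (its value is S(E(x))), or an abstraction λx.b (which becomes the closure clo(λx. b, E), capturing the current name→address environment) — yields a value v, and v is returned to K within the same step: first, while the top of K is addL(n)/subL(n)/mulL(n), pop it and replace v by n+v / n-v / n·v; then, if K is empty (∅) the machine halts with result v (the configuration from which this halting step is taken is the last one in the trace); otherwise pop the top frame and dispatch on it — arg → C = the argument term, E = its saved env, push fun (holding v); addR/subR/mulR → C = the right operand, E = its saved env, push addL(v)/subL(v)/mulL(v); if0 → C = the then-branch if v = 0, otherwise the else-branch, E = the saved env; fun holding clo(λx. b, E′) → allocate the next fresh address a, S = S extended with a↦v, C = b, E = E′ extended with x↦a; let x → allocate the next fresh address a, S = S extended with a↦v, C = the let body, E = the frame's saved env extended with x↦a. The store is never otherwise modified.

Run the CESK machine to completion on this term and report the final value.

0. <C=(1 * ((λv. ((λx. x) v)) 5)), E=∅, S=∅, K=∅>
1. <C=1, E=∅, S=∅, K=[mulR]>
2. <C=((λv. ((λx. x) v)) 5), E=∅, S=∅, K=[mulL(1)]>
3. <C=(λv. ((λx. x) v)), E=∅, S=∅, K=[arg :: mulL(1)]>
4. <C=5, E=∅, S=∅, K=[fun :: mulL(1)]>
5. <C=((λx. x) v), E={v↦0}, S={0↦5}, K=[mulL(1)]>
6. <C=(λx. x), E={v↦0}, S={0↦5}, K=[arg :: mulL(1)]>
7. <C=v, E={v↦0}, S={0↦5}, K=[fun :: mulL(1)]>
8. <C=x, E={x↦1, v↦0}, S={0↦5, 1↦5}, K=[mulL(1)]>
→ final value 5

Answer: 5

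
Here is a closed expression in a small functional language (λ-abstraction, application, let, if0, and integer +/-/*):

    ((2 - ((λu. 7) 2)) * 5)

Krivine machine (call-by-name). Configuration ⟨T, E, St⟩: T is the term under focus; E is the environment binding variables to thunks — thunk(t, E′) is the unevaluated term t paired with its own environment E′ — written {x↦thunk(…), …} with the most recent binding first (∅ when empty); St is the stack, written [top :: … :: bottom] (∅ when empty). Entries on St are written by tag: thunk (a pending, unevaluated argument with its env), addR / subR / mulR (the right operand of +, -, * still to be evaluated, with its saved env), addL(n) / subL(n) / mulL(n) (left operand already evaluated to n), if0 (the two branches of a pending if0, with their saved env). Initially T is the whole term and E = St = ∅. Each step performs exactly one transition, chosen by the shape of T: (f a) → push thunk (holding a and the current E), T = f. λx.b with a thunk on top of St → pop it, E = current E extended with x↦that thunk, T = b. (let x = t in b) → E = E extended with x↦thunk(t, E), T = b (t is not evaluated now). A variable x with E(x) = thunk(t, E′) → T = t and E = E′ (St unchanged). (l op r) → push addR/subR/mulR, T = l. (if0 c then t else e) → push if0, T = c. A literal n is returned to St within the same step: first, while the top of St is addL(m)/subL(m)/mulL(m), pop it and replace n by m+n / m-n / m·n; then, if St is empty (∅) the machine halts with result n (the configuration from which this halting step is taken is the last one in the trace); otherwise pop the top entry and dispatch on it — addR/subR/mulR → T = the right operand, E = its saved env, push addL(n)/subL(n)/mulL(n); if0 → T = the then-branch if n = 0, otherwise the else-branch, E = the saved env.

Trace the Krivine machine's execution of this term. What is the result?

0. ⟨T=((2 - ((λu. 7) 2)) * 5); E=∅; St=∅⟩
1. ⟨T=(2 - ((λu. 7) 2)); E=∅; St=[mulR]⟩
2. ⟨T=2; E=∅; St=[subR :: mulR]⟩
3. ⟨T=((λu. 7) 2); E=∅; St=[subL(2) :: mulR]⟩
4. ⟨T=(λu. 7); E=∅; St=[thunk :: subL(2) :: mulR]⟩
5. ⟨T=7; E={u↦thunk(2, ∅)}; St=[subL(2) :: mulR]⟩
6. ⟨T=5; E=∅; St=[mulL(-5)]⟩
→ final value -25

Answer: -25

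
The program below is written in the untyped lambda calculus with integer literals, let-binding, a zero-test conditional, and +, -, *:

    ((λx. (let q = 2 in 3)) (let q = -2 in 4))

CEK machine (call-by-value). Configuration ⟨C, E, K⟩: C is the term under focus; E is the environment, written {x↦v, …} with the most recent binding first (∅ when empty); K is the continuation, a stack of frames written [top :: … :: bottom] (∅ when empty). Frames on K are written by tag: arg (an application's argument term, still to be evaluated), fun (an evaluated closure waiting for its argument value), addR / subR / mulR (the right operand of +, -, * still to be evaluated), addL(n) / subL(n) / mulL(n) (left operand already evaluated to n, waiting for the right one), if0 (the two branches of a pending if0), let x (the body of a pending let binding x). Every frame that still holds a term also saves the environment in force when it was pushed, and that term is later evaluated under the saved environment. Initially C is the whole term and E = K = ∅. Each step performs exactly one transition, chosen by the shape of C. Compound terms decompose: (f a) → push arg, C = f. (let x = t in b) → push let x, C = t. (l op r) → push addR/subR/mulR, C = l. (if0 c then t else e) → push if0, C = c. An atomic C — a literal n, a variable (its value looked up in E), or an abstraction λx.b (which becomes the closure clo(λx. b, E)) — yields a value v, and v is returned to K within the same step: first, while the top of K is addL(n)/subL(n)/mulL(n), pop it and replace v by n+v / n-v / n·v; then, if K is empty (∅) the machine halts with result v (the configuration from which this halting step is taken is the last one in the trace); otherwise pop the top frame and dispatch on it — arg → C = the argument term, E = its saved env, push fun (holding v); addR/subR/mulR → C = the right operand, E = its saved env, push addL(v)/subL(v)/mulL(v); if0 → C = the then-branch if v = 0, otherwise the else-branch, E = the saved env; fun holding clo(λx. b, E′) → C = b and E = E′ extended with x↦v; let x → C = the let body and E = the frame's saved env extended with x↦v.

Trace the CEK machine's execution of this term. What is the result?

0. <C=((λx. (let q = 2 in 3)) (let q = -2 in 4)), E=∅, K=∅>
1. <C=(λx. (let q = 2 in 3)), E=∅, K=[arg]>
2. <C=(let q = -2 in 4), E=∅, K=[fun]>
3. <C=-2, E=∅, K=[let q :: fun]>
4. <C=4, E={q↦-2}, K=[fun]>
5. <C=(let q = 2 in 3), E={x↦4}, K=∅>
6. <C=2, E={x↦4}, K=[let q]>
7. <C=3, E={q↦2, x↦4}, K=∅>
→ final value 3

Answer: 3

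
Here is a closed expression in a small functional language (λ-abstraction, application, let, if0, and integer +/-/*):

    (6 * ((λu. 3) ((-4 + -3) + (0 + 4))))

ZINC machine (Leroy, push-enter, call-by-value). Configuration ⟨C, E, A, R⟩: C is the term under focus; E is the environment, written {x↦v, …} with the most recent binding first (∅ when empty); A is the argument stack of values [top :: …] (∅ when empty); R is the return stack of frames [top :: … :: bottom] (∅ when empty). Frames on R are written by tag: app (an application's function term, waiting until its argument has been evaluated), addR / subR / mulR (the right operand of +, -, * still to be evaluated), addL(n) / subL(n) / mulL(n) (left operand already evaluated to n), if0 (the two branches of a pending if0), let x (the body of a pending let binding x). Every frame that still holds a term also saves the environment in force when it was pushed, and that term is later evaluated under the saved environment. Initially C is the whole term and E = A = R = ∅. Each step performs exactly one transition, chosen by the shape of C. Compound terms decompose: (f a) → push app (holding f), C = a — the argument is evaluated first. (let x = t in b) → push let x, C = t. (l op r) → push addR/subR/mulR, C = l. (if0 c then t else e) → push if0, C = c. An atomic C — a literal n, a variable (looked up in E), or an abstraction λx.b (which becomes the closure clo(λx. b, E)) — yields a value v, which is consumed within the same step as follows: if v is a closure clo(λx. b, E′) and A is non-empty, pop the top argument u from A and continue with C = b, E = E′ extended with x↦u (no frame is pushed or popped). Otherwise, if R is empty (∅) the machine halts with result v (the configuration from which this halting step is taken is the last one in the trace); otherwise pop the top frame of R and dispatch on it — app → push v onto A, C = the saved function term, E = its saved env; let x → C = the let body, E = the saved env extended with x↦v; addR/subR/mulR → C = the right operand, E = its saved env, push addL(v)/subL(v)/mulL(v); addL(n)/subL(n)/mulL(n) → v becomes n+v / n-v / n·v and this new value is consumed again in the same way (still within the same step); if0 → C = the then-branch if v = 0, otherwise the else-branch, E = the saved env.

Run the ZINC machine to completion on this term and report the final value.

step 0: <C=(6 * ((λu. 3) ((-4 + -3) + (0 + 4)))), E=∅, A=∅, R=∅>
step 1: <C=6, E=∅, A=∅, R=[mulR]>
step 2: <C=((λu. 3) ((-4 + -3) + (0 + 4))), E=∅, A=∅, R=[mulL(6)]>
step 3: <C=((-4 + -3) + (0 + 4)), E=∅, A=∅, R=[app :: mulL(6)]>
step 4: <C=(-4 + -3), E=∅, A=∅, R=[addR :: app :: mulL(6)]>
step 5: <C=-4, E=∅, A=∅, R=[addR :: addR :: app :: mulL(6)]>
step 6: <C=-3, E=∅, A=∅, R=[addL(-4) :: addR :: app :: mulL(6)]>
step 7: <C=(0 + 4), E=∅, A=∅, R=[addL(-7) :: app :: mulL(6)]>
step 8: <C=0, E=∅, A=∅, R=[addR :: addL(-7) :: app :: mulL(6)]>
step 9: <C=4, E=∅, A=∅, R=[addL(0) :: addL(-7) :: app :: mulL(6)]>
step 10: <C=(λu. 3), E=∅, A=[-3], R=[mulL(6)]>
step 11: <C=3, E={u↦-3}, A=∅, R=[mulL(6)]>
→ final value 18

Answer: 18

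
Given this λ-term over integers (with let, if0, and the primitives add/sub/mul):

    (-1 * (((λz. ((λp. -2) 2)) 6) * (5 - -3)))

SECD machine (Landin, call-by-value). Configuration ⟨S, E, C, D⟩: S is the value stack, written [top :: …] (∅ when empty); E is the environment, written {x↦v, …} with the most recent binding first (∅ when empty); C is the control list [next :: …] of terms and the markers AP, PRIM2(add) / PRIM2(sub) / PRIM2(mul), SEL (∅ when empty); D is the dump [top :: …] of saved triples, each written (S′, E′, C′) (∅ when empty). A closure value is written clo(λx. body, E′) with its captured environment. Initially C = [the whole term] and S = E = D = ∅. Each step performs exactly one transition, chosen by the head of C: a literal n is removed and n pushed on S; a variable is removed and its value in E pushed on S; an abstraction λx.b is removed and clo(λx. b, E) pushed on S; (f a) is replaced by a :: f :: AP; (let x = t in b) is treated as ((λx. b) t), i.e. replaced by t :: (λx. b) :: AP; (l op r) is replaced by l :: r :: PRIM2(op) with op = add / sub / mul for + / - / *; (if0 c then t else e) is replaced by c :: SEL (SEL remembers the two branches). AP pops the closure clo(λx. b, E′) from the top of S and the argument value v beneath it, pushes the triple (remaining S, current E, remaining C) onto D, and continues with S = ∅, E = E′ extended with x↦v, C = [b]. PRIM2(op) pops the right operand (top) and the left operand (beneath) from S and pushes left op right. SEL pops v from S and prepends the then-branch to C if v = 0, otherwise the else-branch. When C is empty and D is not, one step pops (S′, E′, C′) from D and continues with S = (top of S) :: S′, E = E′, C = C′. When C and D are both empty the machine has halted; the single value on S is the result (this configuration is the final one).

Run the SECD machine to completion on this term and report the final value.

Answer: 16

Derivation:
t=0: <S=∅, E=∅, C=[(-1 * (((λz. ((λp. -2) 2)) 6) * (5 - -3)))], D=∅>
t=1: <S=∅, E=∅, C=[-1 :: (((λz. ((λp. -2) 2)) 6) * (5 - -3)) :: PRIM2(mul)], D=∅>
t=2: <S=[-1], E=∅, C=[(((λz. ((λp. -2) 2)) 6) * (5 - -3)) :: PRIM2(mul)], D=∅>
t=3: <S=[-1], E=∅, C=[((λz. ((λp. -2) 2)) 6) :: (5 - -3) :: PRIM2(mul) :: PRIM2(mul)], D=∅>
t=4: <S=[-1], E=∅, C=[6 :: (λz. ((λp. -2) 2)) :: AP :: (5 - -3) :: PRIM2(mul) :: PRIM2(mul)], D=∅>
t=5: <S=[6 :: -1], E=∅, C=[(λz. ((λp. -2) 2)) :: AP :: (5 - -3) :: PRIM2(mul) :: PRIM2(mul)], D=∅>
t=6: <S=[clo(λz. ((λp. -2) 2), ∅) :: 6 :: -1], E=∅, C=[AP :: (5 - -3) :: PRIM2(mul) :: PRIM2(mul)], D=∅>
t=7: <S=∅, E={z↦6}, C=[((λp. -2) 2)], D=[([-1], ∅, [(5 - -3) :: PRIM2(mul) :: PRIM2(mul)])]>
t=8: <S=∅, E={z↦6}, C=[2 :: (λp. -2) :: AP], D=[([-1], ∅, [(5 - -3) :: PRIM2(mul) :: PRIM2(mul)])]>
t=9: <S=[2], E={z↦6}, C=[(λp. -2) :: AP], D=[([-1], ∅, [(5 - -3) :: PRIM2(mul) :: PRIM2(mul)])]>
t=10: <S=[clo(λp. -2, {z↦6}) :: 2], E={z↦6}, C=[AP], D=[([-1], ∅, [(5 - -3) :: PRIM2(mul) :: PRIM2(mul)])]>
t=11: <S=∅, E={p↦2, z↦6}, C=[-2], D=[(∅, {z↦6}, ∅) :: ([-1], ∅, [(5 - -3) :: PRIM2(mul) :: PRIM2(mul)])]>
t=12: <S=[-2], E={p↦2, z↦6}, C=∅, D=[(∅, {z↦6}, ∅) :: ([-1], ∅, [(5 - -3) :: PRIM2(mul) :: PRIM2(mul)])]>
t=13: <S=[-2], E={z↦6}, C=∅, D=[([-1], ∅, [(5 - -3) :: PRIM2(mul) :: PRIM2(mul)])]>
t=14: <S=[-2 :: -1], E=∅, C=[(5 - -3) :: PRIM2(mul) :: PRIM2(mul)], D=∅>
t=15: <S=[-2 :: -1], E=∅, C=[5 :: -3 :: PRIM2(sub) :: PRIM2(mul) :: PRIM2(mul)], D=∅>
t=16: <S=[5 :: -2 :: -1], E=∅, C=[-3 :: PRIM2(sub) :: PRIM2(mul) :: PRIM2(mul)], D=∅>
t=17: <S=[-3 :: 5 :: -2 :: -1], E=∅, C=[PRIM2(sub) :: PRIM2(mul) :: PRIM2(mul)], D=∅>
t=18: <S=[8 :: -2 :: -1], E=∅, C=[PRIM2(mul) :: PRIM2(mul)], D=∅>
t=19: <S=[-16 :: -1], E=∅, C=[PRIM2(mul)], D=∅>
t=20: <S=[16], E=∅, C=∅, D=∅>
→ final value 16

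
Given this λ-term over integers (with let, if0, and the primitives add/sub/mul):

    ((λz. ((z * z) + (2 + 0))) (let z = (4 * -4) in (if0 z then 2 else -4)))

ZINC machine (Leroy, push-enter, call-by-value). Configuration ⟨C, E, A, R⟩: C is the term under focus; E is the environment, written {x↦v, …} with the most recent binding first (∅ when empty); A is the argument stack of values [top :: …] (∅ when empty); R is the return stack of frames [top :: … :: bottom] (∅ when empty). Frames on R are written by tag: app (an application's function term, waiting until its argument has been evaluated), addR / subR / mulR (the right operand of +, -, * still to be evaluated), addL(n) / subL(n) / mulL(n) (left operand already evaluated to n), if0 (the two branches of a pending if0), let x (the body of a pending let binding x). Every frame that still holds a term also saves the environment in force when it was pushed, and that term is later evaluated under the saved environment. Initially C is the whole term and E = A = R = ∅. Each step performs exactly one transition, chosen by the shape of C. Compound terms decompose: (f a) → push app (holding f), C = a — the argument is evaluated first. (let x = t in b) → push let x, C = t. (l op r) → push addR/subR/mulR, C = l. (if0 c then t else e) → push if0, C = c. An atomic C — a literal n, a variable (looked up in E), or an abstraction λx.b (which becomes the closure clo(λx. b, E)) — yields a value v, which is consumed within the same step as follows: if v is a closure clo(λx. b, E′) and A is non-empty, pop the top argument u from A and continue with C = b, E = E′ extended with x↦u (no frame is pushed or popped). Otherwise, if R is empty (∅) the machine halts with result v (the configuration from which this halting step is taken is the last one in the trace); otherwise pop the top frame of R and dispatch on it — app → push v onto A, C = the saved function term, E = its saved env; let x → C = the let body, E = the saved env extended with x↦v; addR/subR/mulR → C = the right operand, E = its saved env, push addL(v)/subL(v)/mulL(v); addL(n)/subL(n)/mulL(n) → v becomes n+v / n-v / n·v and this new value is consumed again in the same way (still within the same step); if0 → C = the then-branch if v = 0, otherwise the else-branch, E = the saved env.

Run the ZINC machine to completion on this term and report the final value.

Answer: 18

Derivation:
0. <C=((λz. ((z * z) + (2 + 0))) (let z = (4 * -4) in (if0 z then 2 else -4))), E=∅, A=∅, R=∅>
1. <C=(let z = (4 * -4) in (if0 z then 2 else -4)), E=∅, A=∅, R=[app]>
2. <C=(4 * -4), E=∅, A=∅, R=[let z :: app]>
3. <C=4, E=∅, A=∅, R=[mulR :: let z :: app]>
4. <C=-4, E=∅, A=∅, R=[mulL(4) :: let z :: app]>
5. <C=(if0 z then 2 else -4), E={z↦-16}, A=∅, R=[app]>
6. <C=z, E={z↦-16}, A=∅, R=[if0 :: app]>
7. <C=-4, E={z↦-16}, A=∅, R=[app]>
8. <C=(λz. ((z * z) + (2 + 0))), E=∅, A=[-4], R=∅>
9. <C=((z * z) + (2 + 0)), E={z↦-4}, A=∅, R=∅>
10. <C=(z * z), E={z↦-4}, A=∅, R=[addR]>
11. <C=z, E={z↦-4}, A=∅, R=[mulR :: addR]>
12. <C=z, E={z↦-4}, A=∅, R=[mulL(-4) :: addR]>
13. <C=(2 + 0), E={z↦-4}, A=∅, R=[addL(16)]>
14. <C=2, E={z↦-4}, A=∅, R=[addR :: addL(16)]>
15. <C=0, E={z↦-4}, A=∅, R=[addL(2) :: addL(16)]>
→ final value 18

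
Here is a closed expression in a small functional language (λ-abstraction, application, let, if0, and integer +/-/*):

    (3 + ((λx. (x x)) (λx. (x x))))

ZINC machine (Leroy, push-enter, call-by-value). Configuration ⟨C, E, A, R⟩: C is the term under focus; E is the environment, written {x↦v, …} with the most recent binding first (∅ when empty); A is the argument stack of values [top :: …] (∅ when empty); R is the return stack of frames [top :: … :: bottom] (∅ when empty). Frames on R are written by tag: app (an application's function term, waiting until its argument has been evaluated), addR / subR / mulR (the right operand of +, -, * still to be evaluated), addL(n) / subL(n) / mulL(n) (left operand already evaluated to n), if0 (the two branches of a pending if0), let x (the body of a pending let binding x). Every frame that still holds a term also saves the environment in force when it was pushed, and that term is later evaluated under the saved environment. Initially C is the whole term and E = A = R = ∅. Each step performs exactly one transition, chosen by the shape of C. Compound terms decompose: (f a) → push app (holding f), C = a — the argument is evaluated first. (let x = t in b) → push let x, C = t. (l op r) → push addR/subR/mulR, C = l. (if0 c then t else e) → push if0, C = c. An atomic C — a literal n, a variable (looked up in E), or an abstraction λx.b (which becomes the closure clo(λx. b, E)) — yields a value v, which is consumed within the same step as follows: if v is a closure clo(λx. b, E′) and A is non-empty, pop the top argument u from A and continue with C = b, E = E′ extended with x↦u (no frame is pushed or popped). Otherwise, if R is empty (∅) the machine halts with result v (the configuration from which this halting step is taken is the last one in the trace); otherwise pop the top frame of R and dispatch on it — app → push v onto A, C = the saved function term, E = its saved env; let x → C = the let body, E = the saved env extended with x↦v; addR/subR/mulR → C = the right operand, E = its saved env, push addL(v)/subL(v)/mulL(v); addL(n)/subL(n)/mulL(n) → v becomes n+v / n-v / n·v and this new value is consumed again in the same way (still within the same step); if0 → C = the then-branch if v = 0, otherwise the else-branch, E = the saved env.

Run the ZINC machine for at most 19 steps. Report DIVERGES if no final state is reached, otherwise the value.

Answer: DIVERGES (no final state within 19 steps)

Execution trace:
step 0: [C=(3 + ((λx. (x x)) (λx. (x x)))) | E=∅ | A=∅ | R=∅]
step 1: [C=3 | E=∅ | A=∅ | R=[addR]]
step 2: [C=((λx. (x x)) (λx. (x x))) | E=∅ | A=∅ | R=[addL(3)]]
step 3: [C=(λx. (x x)) | E=∅ | A=∅ | R=[app :: addL(3)]]
step 4: [C=(λx. (x x)) | E=∅ | A=[clo(λx. (x x), ∅)] | R=[addL(3)]]
step 5: [C=(x x) | E={x↦clo(λx. (x x), ∅)} | A=∅ | R=[addL(3)]]
step 6: [C=x | E={x↦clo(λx. (x x), ∅)} | A=∅ | R=[app :: addL(3)]]
step 7: [C=x | E={x↦clo(λx. (x x), ∅)} | A=[clo(λx. (x x), ∅)] | R=[addL(3)]]
… configuration repeats with period 3 (steps 5–7 recur indefinitely) …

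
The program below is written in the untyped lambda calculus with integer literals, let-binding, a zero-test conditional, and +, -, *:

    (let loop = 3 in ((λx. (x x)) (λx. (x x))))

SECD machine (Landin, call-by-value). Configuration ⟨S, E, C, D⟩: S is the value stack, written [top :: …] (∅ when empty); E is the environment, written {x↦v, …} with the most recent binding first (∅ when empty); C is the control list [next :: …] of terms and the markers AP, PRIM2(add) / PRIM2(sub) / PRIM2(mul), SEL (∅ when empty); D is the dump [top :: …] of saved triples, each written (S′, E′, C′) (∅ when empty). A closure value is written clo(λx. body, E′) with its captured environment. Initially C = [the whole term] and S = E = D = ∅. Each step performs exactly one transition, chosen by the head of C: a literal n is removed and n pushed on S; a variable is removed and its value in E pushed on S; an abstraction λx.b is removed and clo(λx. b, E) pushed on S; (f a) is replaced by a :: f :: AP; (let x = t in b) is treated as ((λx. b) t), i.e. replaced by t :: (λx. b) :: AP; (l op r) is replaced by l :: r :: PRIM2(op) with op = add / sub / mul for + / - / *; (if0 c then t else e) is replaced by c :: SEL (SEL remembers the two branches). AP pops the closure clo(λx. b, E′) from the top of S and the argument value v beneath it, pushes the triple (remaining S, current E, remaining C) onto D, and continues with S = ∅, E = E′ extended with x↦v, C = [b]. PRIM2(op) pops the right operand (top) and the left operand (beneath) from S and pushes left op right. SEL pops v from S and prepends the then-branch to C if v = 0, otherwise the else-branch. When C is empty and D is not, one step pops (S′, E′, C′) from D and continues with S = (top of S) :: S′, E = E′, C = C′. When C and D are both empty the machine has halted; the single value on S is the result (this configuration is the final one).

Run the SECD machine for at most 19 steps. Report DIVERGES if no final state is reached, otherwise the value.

0. ⟨S=∅; E=∅; C=[(let loop = 3 in ((λx. (x x)) (λx. (x x))))]; D=∅⟩
1. ⟨S=∅; E=∅; C=[3 :: (λloop. ((λx. (x x)) (λx. (x x)))) :: AP]; D=∅⟩
2. ⟨S=[3]; E=∅; C=[(λloop. ((λx. (x x)) (λx. (x x)))) :: AP]; D=∅⟩
3. ⟨S=[clo(λloop. ((λx. (x x)) (λx. (x x))), ∅) :: 3]; E=∅; C=[AP]; D=∅⟩
4. ⟨S=∅; E={loop↦3}; C=[((λx. (x x)) (λx. (x x)))]; D=[(∅, ∅, ∅)]⟩
5. ⟨S=∅; E={loop↦3}; C=[(λx. (x x)) :: (λx. (x x)) :: AP]; D=[(∅, ∅, ∅)]⟩
6. ⟨S=[clo(λx. (x x), {loop↦3})]; E={loop↦3}; C=[(λx. (x x)) :: AP]; D=[(∅, ∅, ∅)]⟩
7. ⟨S=[clo(λx. (x x), {loop↦3}) :: clo(λx. (x x), {loop↦3})]; E={loop↦3}; C=[AP]; D=[(∅, ∅, ∅)]⟩
8. ⟨S=∅; E={x↦clo(λx. (x x), {loop↦3}), loop↦3}; C=[(x x)]; D=[(∅, {loop↦3}, ∅) :: (∅, ∅, ∅)]⟩
9. ⟨S=∅; E={x↦clo(λx. (x x), {loop↦3}), loop↦3}; C=[x :: x :: AP]; D=[(∅, {loop↦3}, ∅) :: (∅, ∅, ∅)]⟩
10. ⟨S=[clo(λx. (x x), {loop↦3})]; E={x↦clo(λx. (x x), {loop↦3}), loop↦3}; C=[x :: AP]; D=[(∅, {loop↦3}, ∅) :: (∅, ∅, ∅)]⟩
11. ⟨S=[clo(λx. (x x), {loop↦3}) :: clo(λx. (x x), {loop↦3})]; E={x↦clo(λx. (x x), {loop↦3}), loop↦3}; C=[AP]; D=[(∅, {loop↦3}, ∅) :: (∅, ∅, ∅)]⟩
12. ⟨S=∅; E={x↦clo(λx. (x x), {loop↦3}), loop↦3}; C=[(x x)]; D=[(∅, {x↦clo(λx. (x x), {loop↦3}), loop↦3}, ∅) :: (∅, {loop↦3}, ∅) :: (∅, ∅, ∅)]⟩
13. ⟨S=∅; E={x↦clo(λx. (x x), {loop↦3}), loop↦3}; C=[x :: x :: AP]; D=[(∅, {x↦clo(λx. (x x), {loop↦3}), loop↦3}, ∅) :: (∅, {loop↦3}, ∅) :: (∅, ∅, ∅)]⟩
14. ⟨S=[clo(λx. (x x), {loop↦3})]; E={x↦clo(λx. (x x), {loop↦3}), loop↦3}; C=[x :: AP]; D=[(∅, {x↦clo(λx. (x x), {loop↦3}), loop↦3}, ∅) :: (∅, {loop↦3}, ∅) :: (∅, ∅, ∅)]⟩
15. ⟨S=[clo(λx. (x x), {loop↦3}) :: clo(λx. (x x), {loop↦3})]; E={x↦clo(λx. (x x), {loop↦3}), loop↦3}; C=[AP]; D=[(∅, {x↦clo(λx. (x x), {loop↦3}), loop↦3}, ∅) :: (∅, {loop↦3}, ∅) :: (∅, ∅, ∅)]⟩
16. ⟨S=∅; E={x↦clo(λx. (x x), {loop↦3}), loop↦3}; C=[(x x)]; D=[(∅, {x↦clo(λx. (x x), {loop↦3}), loop↦3}, ∅) :: (∅, {x↦clo(λx. (x x), {loop↦3}), loop↦3}, ∅) :: (∅, {loop↦3}, ∅) :: (∅, ∅, ∅)]⟩
17. ⟨S=∅; E={x↦clo(λx. (x x), {loop↦3}), loop↦3}; C=[x :: x :: AP]; D=[(∅, {x↦clo(λx. (x x), {loop↦3}), loop↦3}, ∅) :: (∅, {x↦clo(λx. (x x), {loop↦3}), loop↦3}, ∅) :: (∅, {loop↦3}, ∅) :: (∅, ∅, ∅)]⟩
18. ⟨S=[clo(λx. (x x), {loop↦3})]; E={x↦clo(λx. (x x), {loop↦3}), loop↦3}; C=[x :: AP]; D=[(∅, {x↦clo(λx. (x x), {loop↦3}), loop↦3}, ∅) :: (∅, {x↦clo(λx. (x x), {loop↦3}), loop↦3}, ∅) :: (∅, {loop↦3}, ∅) :: (∅, ∅, ∅)]⟩
19. ⟨S=[clo(λx. (x x), {loop↦3}) :: clo(λx. (x x), {loop↦3})]; E={x↦clo(λx. (x x), {loop↦3}), loop↦3}; C=[AP]; D=[(∅, {x↦clo(λx. (x x), {loop↦3}), loop↦3}, ∅) :: (∅, {x↦clo(λx. (x x), {loop↦3}), loop↦3}, ∅) :: (∅, {loop↦3}, ∅) :: (∅, ∅, ∅)]⟩
→ 19 transitions taken and the configuration is still not final: no result within 19 steps

Answer: DIVERGES (no final state within 19 steps)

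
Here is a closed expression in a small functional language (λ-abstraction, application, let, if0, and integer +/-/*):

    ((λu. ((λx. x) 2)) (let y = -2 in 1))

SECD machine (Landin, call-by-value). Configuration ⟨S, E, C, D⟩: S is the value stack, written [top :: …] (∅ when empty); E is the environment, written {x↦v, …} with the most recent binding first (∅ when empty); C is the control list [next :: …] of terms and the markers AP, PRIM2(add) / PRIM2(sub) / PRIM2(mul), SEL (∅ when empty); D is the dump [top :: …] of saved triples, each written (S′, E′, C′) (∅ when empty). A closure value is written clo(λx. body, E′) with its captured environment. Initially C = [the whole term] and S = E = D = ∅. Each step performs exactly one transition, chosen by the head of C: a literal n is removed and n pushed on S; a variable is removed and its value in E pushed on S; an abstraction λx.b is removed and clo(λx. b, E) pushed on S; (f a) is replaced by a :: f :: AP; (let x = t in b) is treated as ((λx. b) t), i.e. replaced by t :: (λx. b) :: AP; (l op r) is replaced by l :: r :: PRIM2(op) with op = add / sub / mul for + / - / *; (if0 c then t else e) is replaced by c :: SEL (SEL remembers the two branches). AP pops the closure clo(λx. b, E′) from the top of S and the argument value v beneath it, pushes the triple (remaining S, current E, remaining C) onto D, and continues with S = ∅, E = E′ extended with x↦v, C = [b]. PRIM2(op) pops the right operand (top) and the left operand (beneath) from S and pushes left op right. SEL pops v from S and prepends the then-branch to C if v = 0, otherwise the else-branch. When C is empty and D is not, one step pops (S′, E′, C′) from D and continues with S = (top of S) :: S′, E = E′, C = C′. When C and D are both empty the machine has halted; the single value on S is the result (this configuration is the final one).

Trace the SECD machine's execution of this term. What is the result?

Answer: 2

Derivation:
0. <S=∅, E=∅, C=[((λu. ((λx. x) 2)) (let y = -2 in 1))], D=∅>
1. <S=∅, E=∅, C=[(let y = -2 in 1) :: (λu. ((λx. x) 2)) :: AP], D=∅>
2. <S=∅, E=∅, C=[-2 :: (λy. 1) :: AP :: (λu. ((λx. x) 2)) :: AP], D=∅>
3. <S=[-2], E=∅, C=[(λy. 1) :: AP :: (λu. ((λx. x) 2)) :: AP], D=∅>
4. <S=[clo(λy. 1, ∅) :: -2], E=∅, C=[AP :: (λu. ((λx. x) 2)) :: AP], D=∅>
5. <S=∅, E={y↦-2}, C=[1], D=[(∅, ∅, [(λu. ((λx. x) 2)) :: AP])]>
6. <S=[1], E={y↦-2}, C=∅, D=[(∅, ∅, [(λu. ((λx. x) 2)) :: AP])]>
7. <S=[1], E=∅, C=[(λu. ((λx. x) 2)) :: AP], D=∅>
8. <S=[clo(λu. ((λx. x) 2), ∅) :: 1], E=∅, C=[AP], D=∅>
9. <S=∅, E={u↦1}, C=[((λx. x) 2)], D=[(∅, ∅, ∅)]>
10. <S=∅, E={u↦1}, C=[2 :: (λx. x) :: AP], D=[(∅, ∅, ∅)]>
11. <S=[2], E={u↦1}, C=[(λx. x) :: AP], D=[(∅, ∅, ∅)]>
12. <S=[clo(λx. x, {u↦1}) :: 2], E={u↦1}, C=[AP], D=[(∅, ∅, ∅)]>
13. <S=∅, E={x↦2, u↦1}, C=[x], D=[(∅, {u↦1}, ∅) :: (∅, ∅, ∅)]>
14. <S=[2], E={x↦2, u↦1}, C=∅, D=[(∅, {u↦1}, ∅) :: (∅, ∅, ∅)]>
15. <S=[2], E={u↦1}, C=∅, D=[(∅, ∅, ∅)]>
16. <S=[2], E=∅, C=∅, D=∅>
→ final value 2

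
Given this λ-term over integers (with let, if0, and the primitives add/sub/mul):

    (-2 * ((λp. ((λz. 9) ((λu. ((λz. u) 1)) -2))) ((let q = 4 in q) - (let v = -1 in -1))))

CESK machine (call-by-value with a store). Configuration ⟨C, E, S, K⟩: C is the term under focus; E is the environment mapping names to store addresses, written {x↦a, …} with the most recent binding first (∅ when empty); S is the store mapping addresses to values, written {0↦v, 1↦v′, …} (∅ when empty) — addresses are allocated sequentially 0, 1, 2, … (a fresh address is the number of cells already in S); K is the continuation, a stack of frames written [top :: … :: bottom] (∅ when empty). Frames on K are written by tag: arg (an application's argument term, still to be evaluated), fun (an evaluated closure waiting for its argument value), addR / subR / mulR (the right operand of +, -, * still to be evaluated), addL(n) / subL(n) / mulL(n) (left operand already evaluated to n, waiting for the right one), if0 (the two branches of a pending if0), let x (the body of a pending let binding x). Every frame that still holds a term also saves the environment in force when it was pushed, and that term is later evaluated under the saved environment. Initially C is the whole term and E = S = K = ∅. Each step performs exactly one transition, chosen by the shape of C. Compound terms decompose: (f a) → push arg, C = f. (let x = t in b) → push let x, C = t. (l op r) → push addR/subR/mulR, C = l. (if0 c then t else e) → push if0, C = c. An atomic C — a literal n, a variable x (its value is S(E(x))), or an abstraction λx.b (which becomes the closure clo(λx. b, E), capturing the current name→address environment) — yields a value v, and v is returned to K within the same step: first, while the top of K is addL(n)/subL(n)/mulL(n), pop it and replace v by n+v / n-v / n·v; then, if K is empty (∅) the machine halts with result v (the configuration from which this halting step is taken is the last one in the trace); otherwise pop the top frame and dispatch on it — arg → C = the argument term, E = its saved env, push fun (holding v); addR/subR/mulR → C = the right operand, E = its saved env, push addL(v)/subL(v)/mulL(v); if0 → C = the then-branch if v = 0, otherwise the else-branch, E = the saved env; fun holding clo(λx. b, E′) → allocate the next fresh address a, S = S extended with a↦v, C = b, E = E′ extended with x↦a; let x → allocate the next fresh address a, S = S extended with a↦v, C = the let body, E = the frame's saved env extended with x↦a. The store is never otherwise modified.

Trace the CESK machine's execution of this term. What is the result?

t=0: <C=(-2 * ((λp. ((λz. 9) ((λu. ((λz. u) 1)) -2))) ((let q = 4 in q) - (let v = -1 in -1)))), E=∅, S=∅, K=∅>
t=1: <C=-2, E=∅, S=∅, K=[mulR]>
t=2: <C=((λp. ((λz. 9) ((λu. ((λz. u) 1)) -2))) ((let q = 4 in q) - (let v = -1 in -1))), E=∅, S=∅, K=[mulL(-2)]>
t=3: <C=(λp. ((λz. 9) ((λu. ((λz. u) 1)) -2))), E=∅, S=∅, K=[arg :: mulL(-2)]>
t=4: <C=((let q = 4 in q) - (let v = -1 in -1)), E=∅, S=∅, K=[fun :: mulL(-2)]>
t=5: <C=(let q = 4 in q), E=∅, S=∅, K=[subR :: fun :: mulL(-2)]>
t=6: <C=4, E=∅, S=∅, K=[let q :: subR :: fun :: mulL(-2)]>
t=7: <C=q, E={q↦0}, S={0↦4}, K=[subR :: fun :: mulL(-2)]>
t=8: <C=(let v = -1 in -1), E=∅, S={0↦4}, K=[subL(4) :: fun :: mulL(-2)]>
t=9: <C=-1, E=∅, S={0↦4}, K=[let v :: subL(4) :: fun :: mulL(-2)]>
t=10: <C=-1, E={v↦1}, S={0↦4, 1↦-1}, K=[subL(4) :: fun :: mulL(-2)]>
t=11: <C=((λz. 9) ((λu. ((λz. u) 1)) -2)), E={p↦2}, S={0↦4, 1↦-1, 2↦5}, K=[mulL(-2)]>
t=12: <C=(λz. 9), E={p↦2}, S={0↦4, 1↦-1, 2↦5}, K=[arg :: mulL(-2)]>
t=13: <C=((λu. ((λz. u) 1)) -2), E={p↦2}, S={0↦4, 1↦-1, 2↦5}, K=[fun :: mulL(-2)]>
t=14: <C=(λu. ((λz. u) 1)), E={p↦2}, S={0↦4, 1↦-1, 2↦5}, K=[arg :: fun :: mulL(-2)]>
t=15: <C=-2, E={p↦2}, S={0↦4, 1↦-1, 2↦5}, K=[fun :: fun :: mulL(-2)]>
t=16: <C=((λz. u) 1), E={u↦3, p↦2}, S={0↦4, 1↦-1, 2↦5, 3↦-2}, K=[fun :: mulL(-2)]>
t=17: <C=(λz. u), E={u↦3, p↦2}, S={0↦4, 1↦-1, 2↦5, 3↦-2}, K=[arg :: fun :: mulL(-2)]>
t=18: <C=1, E={u↦3, p↦2}, S={0↦4, 1↦-1, 2↦5, 3↦-2}, K=[fun :: fun :: mulL(-2)]>
t=19: <C=u, E={z↦4, u↦3, p↦2}, S={0↦4, 1↦-1, 2↦5, 3↦-2, 4↦1}, K=[fun :: mulL(-2)]>
t=20: <C=9, E={z↦5, p↦2}, S={0↦4, 1↦-1, 2↦5, 3↦-2, 4↦1, 5↦-2}, K=[mulL(-2)]>
→ final value -18

Answer: -18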